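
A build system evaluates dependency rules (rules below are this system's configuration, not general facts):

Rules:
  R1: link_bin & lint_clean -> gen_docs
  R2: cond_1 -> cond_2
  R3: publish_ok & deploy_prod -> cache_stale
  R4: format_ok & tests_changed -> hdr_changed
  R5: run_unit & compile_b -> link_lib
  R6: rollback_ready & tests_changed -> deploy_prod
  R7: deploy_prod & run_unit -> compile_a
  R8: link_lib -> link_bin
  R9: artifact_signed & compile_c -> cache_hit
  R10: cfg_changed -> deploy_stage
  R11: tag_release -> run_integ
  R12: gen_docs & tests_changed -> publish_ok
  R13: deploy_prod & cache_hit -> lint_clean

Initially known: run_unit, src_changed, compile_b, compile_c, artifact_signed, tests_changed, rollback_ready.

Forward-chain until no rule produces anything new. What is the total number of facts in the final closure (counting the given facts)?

16

Round 1 fires R5, R6, R9, giving link_lib, deploy_prod, cache_hit.
Round 2 fires R7, R8, R13, giving compile_a, link_bin, lint_clean.
Round 3 fires R1, giving gen_docs.
Round 4 fires R12, giving publish_ok.
Round 5 fires R3, giving cache_stale.
Closure: {artifact_signed, cache_hit, cache_stale, compile_a, compile_b, compile_c, deploy_prod, gen_docs, link_bin, link_lib, lint_clean, publish_ok, rollback_ready, run_unit, src_changed, tests_changed} — 16 facts.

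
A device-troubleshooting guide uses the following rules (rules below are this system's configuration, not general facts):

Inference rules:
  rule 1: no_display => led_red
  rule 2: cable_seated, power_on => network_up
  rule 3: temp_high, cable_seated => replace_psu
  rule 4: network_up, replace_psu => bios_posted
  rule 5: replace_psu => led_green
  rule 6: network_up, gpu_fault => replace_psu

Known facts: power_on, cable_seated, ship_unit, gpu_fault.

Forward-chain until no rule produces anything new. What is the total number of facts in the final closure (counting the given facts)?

Round 1: rule 2 [cable_seated, power_on => network_up]. New: network_up.
Round 2: rule 6 [network_up, gpu_fault => replace_psu]. New: replace_psu.
Round 3: rule 4 [network_up, replace_psu => bios_posted]; rule 5 [replace_psu => led_green]. New: bios_posted, led_green.
Closure: {bios_posted, cable_seated, gpu_fault, led_green, network_up, power_on, replace_psu, ship_unit} — 8 facts.

8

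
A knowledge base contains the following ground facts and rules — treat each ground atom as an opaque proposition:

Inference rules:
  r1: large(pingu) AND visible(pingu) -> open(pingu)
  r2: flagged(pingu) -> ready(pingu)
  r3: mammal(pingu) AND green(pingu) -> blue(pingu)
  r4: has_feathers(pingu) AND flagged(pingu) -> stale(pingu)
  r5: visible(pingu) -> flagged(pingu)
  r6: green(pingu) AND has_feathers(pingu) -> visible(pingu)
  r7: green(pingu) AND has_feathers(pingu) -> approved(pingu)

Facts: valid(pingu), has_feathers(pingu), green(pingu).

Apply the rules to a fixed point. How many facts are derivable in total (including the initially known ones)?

[1] r6 [green(pingu) AND has_feathers(pingu) -> visible(pingu)]; r7 [green(pingu) AND has_feathers(pingu) -> approved(pingu)]. ⇒ new: visible(pingu), approved(pingu).
[2] r5 [visible(pingu) -> flagged(pingu)]. ⇒ new: flagged(pingu).
[3] r2 [flagged(pingu) -> ready(pingu)]; r4 [has_feathers(pingu) AND flagged(pingu) -> stale(pingu)]. ⇒ new: ready(pingu), stale(pingu).
Closure: {approved(pingu), flagged(pingu), green(pingu), has_feathers(pingu), ready(pingu), stale(pingu), valid(pingu), visible(pingu)} — 8 facts.

8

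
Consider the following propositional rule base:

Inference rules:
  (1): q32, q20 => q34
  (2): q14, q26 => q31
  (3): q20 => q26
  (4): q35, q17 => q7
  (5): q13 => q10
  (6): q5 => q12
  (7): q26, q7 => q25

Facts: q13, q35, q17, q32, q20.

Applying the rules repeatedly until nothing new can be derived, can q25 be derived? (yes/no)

yes

Round 1: (1) [q32, q20 => q34]; (3) [q20 => q26]; (4) [q35, q17 => q7]; (5) [q13 => q10]. Adds q34, q26, q7, q10.
Round 2: (7) [q26, q7 => q25]. Adds q25.
q25 appears in round 2, so it is derivable.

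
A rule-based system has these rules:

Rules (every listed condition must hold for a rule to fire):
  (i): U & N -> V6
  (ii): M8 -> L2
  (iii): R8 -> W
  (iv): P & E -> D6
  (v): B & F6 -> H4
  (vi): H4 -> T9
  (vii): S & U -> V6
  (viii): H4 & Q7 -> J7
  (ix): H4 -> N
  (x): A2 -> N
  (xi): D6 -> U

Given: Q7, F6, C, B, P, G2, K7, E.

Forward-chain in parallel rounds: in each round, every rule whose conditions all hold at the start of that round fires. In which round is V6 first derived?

Round 1 — (iv), (v), derive D6, H4.
Round 2 — (vi), (viii), (ix), (xi), derive T9, J7, N, U.
Round 3 — (i), derive V6.
V6 first appears in round 3.

3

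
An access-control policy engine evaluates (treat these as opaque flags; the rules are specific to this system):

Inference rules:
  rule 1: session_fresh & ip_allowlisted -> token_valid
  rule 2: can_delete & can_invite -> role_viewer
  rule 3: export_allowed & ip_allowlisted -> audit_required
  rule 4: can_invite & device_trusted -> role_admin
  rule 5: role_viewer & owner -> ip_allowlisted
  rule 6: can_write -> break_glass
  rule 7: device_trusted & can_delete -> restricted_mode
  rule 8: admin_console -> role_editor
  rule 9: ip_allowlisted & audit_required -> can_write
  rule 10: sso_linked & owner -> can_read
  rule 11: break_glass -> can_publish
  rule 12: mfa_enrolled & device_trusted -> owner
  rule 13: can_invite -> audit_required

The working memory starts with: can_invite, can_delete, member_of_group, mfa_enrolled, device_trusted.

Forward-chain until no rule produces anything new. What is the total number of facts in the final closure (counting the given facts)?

14

Round 1: rule 2 [can_delete & can_invite -> role_viewer]; rule 4 [can_invite & device_trusted -> role_admin]; rule 7 [device_trusted & can_delete -> restricted_mode]; rule 12 [mfa_enrolled & device_trusted -> owner]; rule 13 [can_invite -> audit_required]. Adds role_viewer, role_admin, restricted_mode, owner, audit_required.
Round 2: rule 5 [role_viewer & owner -> ip_allowlisted]. Adds ip_allowlisted.
Round 3: rule 9 [ip_allowlisted & audit_required -> can_write]. Adds can_write.
Round 4: rule 6 [can_write -> break_glass]. Adds break_glass.
Round 5: rule 11 [break_glass -> can_publish]. Adds can_publish.
Closure: {audit_required, break_glass, can_delete, can_invite, can_publish, can_write, device_trusted, ip_allowlisted, member_of_group, mfa_enrolled, owner, restricted_mode, role_admin, role_viewer} — 14 facts.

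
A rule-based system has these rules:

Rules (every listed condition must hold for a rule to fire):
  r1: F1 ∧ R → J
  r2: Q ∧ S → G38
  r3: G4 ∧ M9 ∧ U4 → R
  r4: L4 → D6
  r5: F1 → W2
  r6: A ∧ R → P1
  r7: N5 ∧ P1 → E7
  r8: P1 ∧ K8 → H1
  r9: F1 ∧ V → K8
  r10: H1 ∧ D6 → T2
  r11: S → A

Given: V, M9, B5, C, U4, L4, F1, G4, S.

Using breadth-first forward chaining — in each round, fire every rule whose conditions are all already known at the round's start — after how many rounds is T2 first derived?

4

Round 1 fires r3, r4, r5, r9, r11, giving R, D6, W2, K8, A.
Round 2 fires r1, r6, giving J, P1.
Round 3 fires r8, giving H1.
Round 4 fires r10, giving T2.
T2 first appears in round 4.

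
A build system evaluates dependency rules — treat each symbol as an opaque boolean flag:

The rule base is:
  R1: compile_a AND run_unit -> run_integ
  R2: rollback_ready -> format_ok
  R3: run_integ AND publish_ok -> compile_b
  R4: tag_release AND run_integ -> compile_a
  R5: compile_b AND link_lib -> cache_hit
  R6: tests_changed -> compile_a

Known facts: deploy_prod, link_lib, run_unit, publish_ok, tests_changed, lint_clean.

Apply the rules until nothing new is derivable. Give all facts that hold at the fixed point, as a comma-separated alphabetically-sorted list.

Round 1: R6 [tests_changed -> compile_a]. Adds compile_a.
Round 2: R1 [compile_a AND run_unit -> run_integ]. Adds run_integ.
Round 3: R3 [run_integ AND publish_ok -> compile_b]. Adds compile_b.
Round 4: R5 [compile_b AND link_lib -> cache_hit]. Adds cache_hit.

cache_hit, compile_a, compile_b, deploy_prod, link_lib, lint_clean, publish_ok, run_integ, run_unit, tests_changed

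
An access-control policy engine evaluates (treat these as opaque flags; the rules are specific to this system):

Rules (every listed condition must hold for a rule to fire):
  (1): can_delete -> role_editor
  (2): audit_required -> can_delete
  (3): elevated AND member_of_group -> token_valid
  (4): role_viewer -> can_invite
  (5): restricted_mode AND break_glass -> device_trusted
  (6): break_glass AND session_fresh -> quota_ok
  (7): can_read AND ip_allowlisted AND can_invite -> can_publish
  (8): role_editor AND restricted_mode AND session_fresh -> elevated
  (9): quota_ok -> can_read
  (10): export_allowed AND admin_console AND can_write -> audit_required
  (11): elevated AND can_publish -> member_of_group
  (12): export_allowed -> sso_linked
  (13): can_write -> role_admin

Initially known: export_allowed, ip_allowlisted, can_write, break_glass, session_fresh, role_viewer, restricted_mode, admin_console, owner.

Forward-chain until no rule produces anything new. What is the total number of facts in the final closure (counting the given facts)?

22

[1] (4) [role_viewer -> can_invite]; (5) [restricted_mode AND break_glass -> device_trusted]; (6) [break_glass AND session_fresh -> quota_ok]; (10) [export_allowed AND admin_console AND can_write -> audit_required]; (12) [export_allowed -> sso_linked]; (13) [can_write -> role_admin]. ⇒ new: can_invite, device_trusted, quota_ok, audit_required, sso_linked, role_admin.
[2] (2) [audit_required -> can_delete]; (9) [quota_ok -> can_read]. ⇒ new: can_delete, can_read.
[3] (1) [can_delete -> role_editor]; (7) [can_read AND ip_allowlisted AND can_invite -> can_publish]. ⇒ new: role_editor, can_publish.
[4] (8) [role_editor AND restricted_mode AND session_fresh -> elevated]. ⇒ new: elevated.
[5] (11) [elevated AND can_publish -> member_of_group]. ⇒ new: member_of_group.
[6] (3) [elevated AND member_of_group -> token_valid]. ⇒ new: token_valid.
Closure: {admin_console, audit_required, break_glass, can_delete, can_invite, can_publish, can_read, can_write, device_trusted, elevated, export_allowed, ip_allowlisted, member_of_group, owner, quota_ok, restricted_mode, role_admin, role_editor, role_viewer, session_fresh, sso_linked, token_valid} — 22 facts.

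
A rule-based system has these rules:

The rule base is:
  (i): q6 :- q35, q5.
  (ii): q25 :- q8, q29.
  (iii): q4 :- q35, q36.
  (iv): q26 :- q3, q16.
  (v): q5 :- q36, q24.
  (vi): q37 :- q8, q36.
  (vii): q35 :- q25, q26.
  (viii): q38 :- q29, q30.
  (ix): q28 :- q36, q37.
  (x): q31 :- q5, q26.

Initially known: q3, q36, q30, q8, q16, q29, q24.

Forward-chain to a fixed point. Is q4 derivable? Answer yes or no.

yes

Round 1 — (ii), (iv), (v), (vi), (viii), derive q25, q26, q5, q37, q38.
Round 2 — (vii), (ix), (x), derive q35, q28, q31.
Round 3 — (i), (iii), derive q6, q4.
q4 appears in round 3, so it is derivable.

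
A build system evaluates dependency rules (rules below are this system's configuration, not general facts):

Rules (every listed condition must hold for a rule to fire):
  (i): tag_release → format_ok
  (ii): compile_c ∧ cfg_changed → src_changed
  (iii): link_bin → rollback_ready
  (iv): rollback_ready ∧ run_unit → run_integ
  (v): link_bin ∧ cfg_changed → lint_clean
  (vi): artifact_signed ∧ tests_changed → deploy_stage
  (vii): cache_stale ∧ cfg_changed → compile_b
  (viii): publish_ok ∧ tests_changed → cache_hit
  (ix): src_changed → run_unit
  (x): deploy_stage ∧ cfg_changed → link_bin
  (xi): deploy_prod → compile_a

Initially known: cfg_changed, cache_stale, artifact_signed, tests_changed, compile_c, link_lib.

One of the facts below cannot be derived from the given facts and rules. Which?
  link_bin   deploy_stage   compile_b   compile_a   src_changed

Round 1 fires (ii), (vi), (vii), giving src_changed, deploy_stage, compile_b.
Round 2 fires (ix), (x), giving run_unit, link_bin.
Round 3 fires (iii), (v), giving rollback_ready, lint_clean.
Round 4 fires (iv), giving run_integ.
Derived: src_changed (round 1), link_bin (round 2), compile_b (round 1), deploy_stage (round 1). compile_a never appears in any round.

compile_a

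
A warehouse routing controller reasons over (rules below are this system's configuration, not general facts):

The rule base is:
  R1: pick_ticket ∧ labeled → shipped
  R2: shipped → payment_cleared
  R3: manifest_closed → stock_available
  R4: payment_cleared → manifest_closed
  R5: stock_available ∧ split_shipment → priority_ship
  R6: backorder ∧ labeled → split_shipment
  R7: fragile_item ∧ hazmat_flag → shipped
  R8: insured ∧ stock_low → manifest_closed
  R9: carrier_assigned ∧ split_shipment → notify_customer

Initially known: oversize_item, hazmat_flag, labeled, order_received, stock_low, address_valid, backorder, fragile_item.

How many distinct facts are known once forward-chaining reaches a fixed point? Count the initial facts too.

14

[1] R6 [backorder ∧ labeled → split_shipment]; R7 [fragile_item ∧ hazmat_flag → shipped]. ⇒ new: split_shipment, shipped.
[2] R2 [shipped → payment_cleared]. ⇒ new: payment_cleared.
[3] R4 [payment_cleared → manifest_closed]. ⇒ new: manifest_closed.
[4] R3 [manifest_closed → stock_available]. ⇒ new: stock_available.
[5] R5 [stock_available ∧ split_shipment → priority_ship]. ⇒ new: priority_ship.
Closure: {address_valid, backorder, fragile_item, hazmat_flag, labeled, manifest_closed, order_received, oversize_item, payment_cleared, priority_ship, shipped, split_shipment, stock_available, stock_low} — 14 facts.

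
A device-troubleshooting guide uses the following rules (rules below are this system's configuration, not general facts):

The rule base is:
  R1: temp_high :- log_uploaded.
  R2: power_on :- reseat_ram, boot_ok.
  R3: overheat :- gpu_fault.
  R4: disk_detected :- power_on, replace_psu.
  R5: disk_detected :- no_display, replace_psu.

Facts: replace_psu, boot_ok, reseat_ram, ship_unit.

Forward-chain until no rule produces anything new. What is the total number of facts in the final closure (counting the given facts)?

6

Round 1 fires R2, giving power_on.
Round 2 fires R4, giving disk_detected.
Closure: {boot_ok, disk_detected, power_on, replace_psu, reseat_ram, ship_unit} — 6 facts.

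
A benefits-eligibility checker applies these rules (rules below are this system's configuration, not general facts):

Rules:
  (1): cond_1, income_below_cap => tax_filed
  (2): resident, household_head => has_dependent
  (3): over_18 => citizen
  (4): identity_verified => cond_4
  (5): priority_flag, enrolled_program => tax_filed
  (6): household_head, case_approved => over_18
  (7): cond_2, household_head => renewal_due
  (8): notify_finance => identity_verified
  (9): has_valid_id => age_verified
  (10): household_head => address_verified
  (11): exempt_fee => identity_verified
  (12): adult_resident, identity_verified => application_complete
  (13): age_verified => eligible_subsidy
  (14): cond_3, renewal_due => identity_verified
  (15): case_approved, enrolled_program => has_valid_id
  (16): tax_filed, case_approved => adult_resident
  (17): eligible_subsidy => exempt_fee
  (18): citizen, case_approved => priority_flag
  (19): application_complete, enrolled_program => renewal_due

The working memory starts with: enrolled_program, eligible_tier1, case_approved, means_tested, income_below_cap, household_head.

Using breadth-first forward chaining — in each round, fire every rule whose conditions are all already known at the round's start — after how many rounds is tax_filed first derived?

Round 1 fires (6), (10), (15), giving over_18, address_verified, has_valid_id.
Round 2 fires (3), (9), giving citizen, age_verified.
Round 3 fires (13), (18), giving eligible_subsidy, priority_flag.
Round 4 fires (5), (17), giving tax_filed, exempt_fee.
tax_filed first appears in round 4.

4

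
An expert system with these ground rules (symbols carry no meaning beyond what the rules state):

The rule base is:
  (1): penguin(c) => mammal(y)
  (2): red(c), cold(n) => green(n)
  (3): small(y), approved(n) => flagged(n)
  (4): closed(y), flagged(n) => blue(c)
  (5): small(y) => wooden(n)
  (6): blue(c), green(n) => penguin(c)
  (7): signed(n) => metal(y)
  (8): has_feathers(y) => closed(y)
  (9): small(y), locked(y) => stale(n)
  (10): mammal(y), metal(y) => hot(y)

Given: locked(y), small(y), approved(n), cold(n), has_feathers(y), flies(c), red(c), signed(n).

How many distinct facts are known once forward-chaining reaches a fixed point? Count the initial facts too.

Round 1: (2) [red(c), cold(n) => green(n)]; (3) [small(y), approved(n) => flagged(n)]; (5) [small(y) => wooden(n)]; (7) [signed(n) => metal(y)]; (8) [has_feathers(y) => closed(y)]; (9) [small(y), locked(y) => stale(n)]. New: green(n), flagged(n), wooden(n), metal(y), closed(y), stale(n).
Round 2: (4) [closed(y), flagged(n) => blue(c)]. New: blue(c).
Round 3: (6) [blue(c), green(n) => penguin(c)]. New: penguin(c).
Round 4: (1) [penguin(c) => mammal(y)]. New: mammal(y).
Round 5: (10) [mammal(y), metal(y) => hot(y)]. New: hot(y).
Closure: {approved(n), blue(c), closed(y), cold(n), flagged(n), flies(c), green(n), has_feathers(y), hot(y), locked(y), mammal(y), metal(y), penguin(c), red(c), signed(n), small(y), stale(n), wooden(n)} — 18 facts.

18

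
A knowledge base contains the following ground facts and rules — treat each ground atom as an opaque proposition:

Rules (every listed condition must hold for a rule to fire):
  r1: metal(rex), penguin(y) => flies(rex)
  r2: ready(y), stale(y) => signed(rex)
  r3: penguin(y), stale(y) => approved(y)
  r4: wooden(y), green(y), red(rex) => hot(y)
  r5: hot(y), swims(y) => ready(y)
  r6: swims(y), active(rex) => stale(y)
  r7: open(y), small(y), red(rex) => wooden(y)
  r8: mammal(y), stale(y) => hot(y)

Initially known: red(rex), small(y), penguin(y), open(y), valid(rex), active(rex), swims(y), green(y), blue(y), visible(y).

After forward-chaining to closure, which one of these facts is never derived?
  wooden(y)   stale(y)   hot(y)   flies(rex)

flies(rex)

Round 1 fires r6, r7, giving stale(y), wooden(y).
Round 2 fires r3, r4, giving approved(y), hot(y).
Round 3 fires r5, giving ready(y).
Round 4 fires r2, giving signed(rex).
Derived: hot(y) (round 2), wooden(y) (round 1), stale(y) (round 1). flies(rex) never appears in any round.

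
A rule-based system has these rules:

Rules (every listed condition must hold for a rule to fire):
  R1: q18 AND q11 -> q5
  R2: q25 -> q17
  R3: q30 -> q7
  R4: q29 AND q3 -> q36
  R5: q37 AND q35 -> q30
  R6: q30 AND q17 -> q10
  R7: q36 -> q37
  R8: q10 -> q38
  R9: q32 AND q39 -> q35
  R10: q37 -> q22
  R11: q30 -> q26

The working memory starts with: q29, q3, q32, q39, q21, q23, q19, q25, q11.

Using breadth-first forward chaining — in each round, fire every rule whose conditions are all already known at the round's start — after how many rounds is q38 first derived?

Round 1: R2 [q25 -> q17]; R4 [q29 AND q3 -> q36]; R9 [q32 AND q39 -> q35]. Adds q17, q36, q35.
Round 2: R7 [q36 -> q37]. Adds q37.
Round 3: R5 [q37 AND q35 -> q30]; R10 [q37 -> q22]. Adds q30, q22.
Round 4: R3 [q30 -> q7]; R6 [q30 AND q17 -> q10]; R11 [q30 -> q26]. Adds q7, q10, q26.
Round 5: R8 [q10 -> q38]. Adds q38.
q38 first appears in round 5.

5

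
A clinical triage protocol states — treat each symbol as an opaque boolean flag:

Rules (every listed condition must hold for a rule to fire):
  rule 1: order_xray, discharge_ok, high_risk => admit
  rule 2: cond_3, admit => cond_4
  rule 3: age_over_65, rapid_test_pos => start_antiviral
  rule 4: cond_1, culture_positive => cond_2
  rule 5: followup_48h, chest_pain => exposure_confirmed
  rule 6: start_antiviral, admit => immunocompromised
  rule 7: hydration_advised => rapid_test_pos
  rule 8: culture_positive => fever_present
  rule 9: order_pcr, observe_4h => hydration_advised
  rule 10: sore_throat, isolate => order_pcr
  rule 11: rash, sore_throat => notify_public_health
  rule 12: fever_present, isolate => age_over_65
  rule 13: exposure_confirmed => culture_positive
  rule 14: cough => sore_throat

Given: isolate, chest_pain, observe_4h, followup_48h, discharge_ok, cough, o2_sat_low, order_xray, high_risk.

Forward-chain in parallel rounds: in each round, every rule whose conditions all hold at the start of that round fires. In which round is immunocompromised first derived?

6

Round 1 — rule 1, rule 5, rule 14, derive admit, exposure_confirmed, sore_throat.
Round 2 — rule 10, rule 13, derive order_pcr, culture_positive.
Round 3 — rule 8, rule 9, derive fever_present, hydration_advised.
Round 4 — rule 7, rule 12, derive rapid_test_pos, age_over_65.
Round 5 — rule 3, derive start_antiviral.
Round 6 — rule 6, derive immunocompromised.
immunocompromised first appears in round 6.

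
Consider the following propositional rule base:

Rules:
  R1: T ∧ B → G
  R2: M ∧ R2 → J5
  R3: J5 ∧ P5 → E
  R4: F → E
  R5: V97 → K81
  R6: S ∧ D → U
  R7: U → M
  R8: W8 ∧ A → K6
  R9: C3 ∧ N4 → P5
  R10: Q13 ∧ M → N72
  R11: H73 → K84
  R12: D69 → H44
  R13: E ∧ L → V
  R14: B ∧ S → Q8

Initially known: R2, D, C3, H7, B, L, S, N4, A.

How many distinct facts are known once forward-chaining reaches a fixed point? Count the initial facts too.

[1] R6 [S ∧ D → U]; R9 [C3 ∧ N4 → P5]; R14 [B ∧ S → Q8]. ⇒ new: U, P5, Q8.
[2] R7 [U → M]. ⇒ new: M.
[3] R2 [M ∧ R2 → J5]. ⇒ new: J5.
[4] R3 [J5 ∧ P5 → E]. ⇒ new: E.
[5] R13 [E ∧ L → V]. ⇒ new: V.
Closure: {A, B, C3, D, E, H7, J5, L, M, N4, P5, Q8, R2, S, U, V} — 16 facts.

16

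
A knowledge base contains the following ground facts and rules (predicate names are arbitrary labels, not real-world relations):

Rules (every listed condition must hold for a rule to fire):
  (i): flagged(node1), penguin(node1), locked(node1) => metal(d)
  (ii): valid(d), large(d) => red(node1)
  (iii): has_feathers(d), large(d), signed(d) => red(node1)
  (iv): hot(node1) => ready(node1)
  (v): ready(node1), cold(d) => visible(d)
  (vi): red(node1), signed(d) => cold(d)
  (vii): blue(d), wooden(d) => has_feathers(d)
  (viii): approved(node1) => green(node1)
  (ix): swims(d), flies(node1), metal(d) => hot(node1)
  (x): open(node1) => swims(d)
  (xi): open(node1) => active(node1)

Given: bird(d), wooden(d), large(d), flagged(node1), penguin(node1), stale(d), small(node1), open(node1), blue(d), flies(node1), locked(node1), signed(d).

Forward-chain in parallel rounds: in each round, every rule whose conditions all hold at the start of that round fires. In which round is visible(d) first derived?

Round 1 fires (i), (vii), (x), (xi), giving metal(d), has_feathers(d), swims(d), active(node1).
Round 2 fires (iii), (ix), giving red(node1), hot(node1).
Round 3 fires (iv), (vi), giving ready(node1), cold(d).
Round 4 fires (v), giving visible(d).
visible(d) first appears in round 4.

4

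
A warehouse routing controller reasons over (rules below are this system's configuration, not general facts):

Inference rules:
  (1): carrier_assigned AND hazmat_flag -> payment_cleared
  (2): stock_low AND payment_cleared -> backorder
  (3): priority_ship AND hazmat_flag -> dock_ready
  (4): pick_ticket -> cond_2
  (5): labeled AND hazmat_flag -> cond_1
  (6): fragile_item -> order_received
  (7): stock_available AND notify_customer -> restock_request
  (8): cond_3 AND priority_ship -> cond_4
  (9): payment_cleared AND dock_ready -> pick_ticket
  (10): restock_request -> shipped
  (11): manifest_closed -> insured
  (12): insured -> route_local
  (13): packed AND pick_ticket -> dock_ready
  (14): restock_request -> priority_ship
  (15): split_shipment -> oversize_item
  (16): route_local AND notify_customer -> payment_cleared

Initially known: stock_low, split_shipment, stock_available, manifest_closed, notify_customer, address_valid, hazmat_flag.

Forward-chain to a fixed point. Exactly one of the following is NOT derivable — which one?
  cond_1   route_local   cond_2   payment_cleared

Round 1: (7) [stock_available AND notify_customer -> restock_request]; (11) [manifest_closed -> insured]; (15) [split_shipment -> oversize_item]. New: restock_request, insured, oversize_item.
Round 2: (10) [restock_request -> shipped]; (12) [insured -> route_local]; (14) [restock_request -> priority_ship]. New: shipped, route_local, priority_ship.
Round 3: (3) [priority_ship AND hazmat_flag -> dock_ready]; (16) [route_local AND notify_customer -> payment_cleared]. New: dock_ready, payment_cleared.
Round 4: (2) [stock_low AND payment_cleared -> backorder]; (9) [payment_cleared AND dock_ready -> pick_ticket]. New: backorder, pick_ticket.
Round 5: (4) [pick_ticket -> cond_2]. New: cond_2.
Derived: cond_2 (round 5), route_local (round 2), payment_cleared (round 3). cond_1 never appears in any round.

cond_1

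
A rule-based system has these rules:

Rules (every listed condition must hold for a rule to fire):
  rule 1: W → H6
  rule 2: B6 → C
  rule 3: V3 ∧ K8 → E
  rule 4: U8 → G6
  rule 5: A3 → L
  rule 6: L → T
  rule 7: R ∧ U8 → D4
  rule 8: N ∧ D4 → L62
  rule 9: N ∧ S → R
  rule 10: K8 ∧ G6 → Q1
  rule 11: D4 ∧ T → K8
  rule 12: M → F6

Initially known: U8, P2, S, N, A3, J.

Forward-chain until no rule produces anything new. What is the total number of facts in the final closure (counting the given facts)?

Round 1 — rule 4, rule 5, rule 9, derive G6, L, R.
Round 2 — rule 6, rule 7, derive T, D4.
Round 3 — rule 8, rule 11, derive L62, K8.
Round 4 — rule 10, derive Q1.
Closure: {A3, D4, G6, J, K8, L, L62, N, P2, Q1, R, S, T, U8} — 14 facts.

14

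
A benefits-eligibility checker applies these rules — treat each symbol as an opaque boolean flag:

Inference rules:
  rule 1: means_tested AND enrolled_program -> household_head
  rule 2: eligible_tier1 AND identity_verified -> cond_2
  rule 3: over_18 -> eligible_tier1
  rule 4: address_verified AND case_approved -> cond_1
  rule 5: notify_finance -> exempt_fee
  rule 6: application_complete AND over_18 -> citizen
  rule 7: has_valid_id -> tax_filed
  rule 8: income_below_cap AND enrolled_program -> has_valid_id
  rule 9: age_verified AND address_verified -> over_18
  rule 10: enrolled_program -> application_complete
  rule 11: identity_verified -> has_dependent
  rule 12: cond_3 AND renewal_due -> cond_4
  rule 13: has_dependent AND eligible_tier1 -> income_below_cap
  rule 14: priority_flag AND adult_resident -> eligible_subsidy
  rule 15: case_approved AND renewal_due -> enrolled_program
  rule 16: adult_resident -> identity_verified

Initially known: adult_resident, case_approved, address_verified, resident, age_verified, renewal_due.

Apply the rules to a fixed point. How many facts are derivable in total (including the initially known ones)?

18

Round 1 fires rule 4, rule 9, rule 15, rule 16, giving cond_1, over_18, enrolled_program, identity_verified.
Round 2 fires rule 3, rule 10, rule 11, giving eligible_tier1, application_complete, has_dependent.
Round 3 fires rule 2, rule 6, rule 13, giving cond_2, citizen, income_below_cap.
Round 4 fires rule 8, giving has_valid_id.
Round 5 fires rule 7, giving tax_filed.
Closure: {address_verified, adult_resident, age_verified, application_complete, case_approved, citizen, cond_1, cond_2, eligible_tier1, enrolled_program, has_dependent, has_valid_id, identity_verified, income_below_cap, over_18, renewal_due, resident, tax_filed} — 18 facts.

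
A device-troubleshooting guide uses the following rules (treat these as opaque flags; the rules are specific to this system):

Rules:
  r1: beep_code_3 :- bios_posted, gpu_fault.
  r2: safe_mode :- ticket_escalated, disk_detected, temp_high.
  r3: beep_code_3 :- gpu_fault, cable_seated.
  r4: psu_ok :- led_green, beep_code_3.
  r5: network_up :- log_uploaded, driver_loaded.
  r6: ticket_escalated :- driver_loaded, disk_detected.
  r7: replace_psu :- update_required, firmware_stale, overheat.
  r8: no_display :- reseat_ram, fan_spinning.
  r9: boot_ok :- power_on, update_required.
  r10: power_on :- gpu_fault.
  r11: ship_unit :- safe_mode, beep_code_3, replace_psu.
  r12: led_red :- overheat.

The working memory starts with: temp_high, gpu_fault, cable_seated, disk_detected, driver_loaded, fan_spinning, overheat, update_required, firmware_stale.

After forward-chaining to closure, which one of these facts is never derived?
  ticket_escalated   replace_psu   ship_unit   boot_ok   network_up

Round 1: r3 [beep_code_3 :- gpu_fault, cable_seated.]; r6 [ticket_escalated :- driver_loaded, disk_detected.]; r7 [replace_psu :- update_required, firmware_stale, overheat.]; r10 [power_on :- gpu_fault.]; r12 [led_red :- overheat.]. Adds beep_code_3, ticket_escalated, replace_psu, power_on, led_red.
Round 2: r2 [safe_mode :- ticket_escalated, disk_detected, temp_high.]; r9 [boot_ok :- power_on, update_required.]. Adds safe_mode, boot_ok.
Round 3: r11 [ship_unit :- safe_mode, beep_code_3, replace_psu.]. Adds ship_unit.
Derived: boot_ok (round 2), ship_unit (round 3), replace_psu (round 1), ticket_escalated (round 1). network_up never appears in any round.

network_up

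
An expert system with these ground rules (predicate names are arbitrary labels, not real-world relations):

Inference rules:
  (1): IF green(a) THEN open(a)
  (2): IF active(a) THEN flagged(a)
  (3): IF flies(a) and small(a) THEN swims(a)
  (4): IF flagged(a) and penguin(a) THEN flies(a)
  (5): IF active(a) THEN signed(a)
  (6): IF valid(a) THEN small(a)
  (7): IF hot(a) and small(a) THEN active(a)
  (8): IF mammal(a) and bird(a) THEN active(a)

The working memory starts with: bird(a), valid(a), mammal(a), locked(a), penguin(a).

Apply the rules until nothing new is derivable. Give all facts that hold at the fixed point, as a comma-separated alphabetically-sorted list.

Round 1 fires (6), (8), giving small(a), active(a).
Round 2 fires (2), (5), giving flagged(a), signed(a).
Round 3 fires (4), giving flies(a).
Round 4 fires (3), giving swims(a).

active(a), bird(a), flagged(a), flies(a), locked(a), mammal(a), penguin(a), signed(a), small(a), swims(a), valid(a)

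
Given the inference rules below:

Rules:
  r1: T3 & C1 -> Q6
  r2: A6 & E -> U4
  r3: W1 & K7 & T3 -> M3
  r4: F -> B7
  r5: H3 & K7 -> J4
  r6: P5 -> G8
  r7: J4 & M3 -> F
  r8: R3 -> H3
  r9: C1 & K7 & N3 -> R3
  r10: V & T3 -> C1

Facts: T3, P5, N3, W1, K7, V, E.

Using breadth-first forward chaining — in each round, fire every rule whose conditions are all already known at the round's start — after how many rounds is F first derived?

5

[1] r3 [W1 & K7 & T3 -> M3]; r6 [P5 -> G8]; r10 [V & T3 -> C1]. ⇒ new: M3, G8, C1.
[2] r1 [T3 & C1 -> Q6]; r9 [C1 & K7 & N3 -> R3]. ⇒ new: Q6, R3.
[3] r8 [R3 -> H3]. ⇒ new: H3.
[4] r5 [H3 & K7 -> J4]. ⇒ new: J4.
[5] r7 [J4 & M3 -> F]. ⇒ new: F.
F first appears in round 5.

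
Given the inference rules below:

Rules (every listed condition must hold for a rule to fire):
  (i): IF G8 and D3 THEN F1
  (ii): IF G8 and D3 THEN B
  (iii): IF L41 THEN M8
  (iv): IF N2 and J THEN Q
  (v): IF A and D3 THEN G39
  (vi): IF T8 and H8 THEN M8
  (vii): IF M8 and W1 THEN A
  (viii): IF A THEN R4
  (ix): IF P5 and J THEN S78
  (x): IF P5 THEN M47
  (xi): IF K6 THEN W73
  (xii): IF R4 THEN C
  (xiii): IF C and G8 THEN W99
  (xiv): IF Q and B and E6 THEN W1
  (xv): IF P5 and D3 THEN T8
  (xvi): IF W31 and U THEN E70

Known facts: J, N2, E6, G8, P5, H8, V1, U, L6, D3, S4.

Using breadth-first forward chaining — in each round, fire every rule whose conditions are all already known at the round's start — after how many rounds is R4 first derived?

Round 1 fires (i), (ii), (iv), (ix), (x), (xv), giving F1, B, Q, S78, M47, T8.
Round 2 fires (vi), (xiv), giving M8, W1.
Round 3 fires (vii), giving A.
Round 4 fires (v), (viii), giving G39, R4.
R4 first appears in round 4.

4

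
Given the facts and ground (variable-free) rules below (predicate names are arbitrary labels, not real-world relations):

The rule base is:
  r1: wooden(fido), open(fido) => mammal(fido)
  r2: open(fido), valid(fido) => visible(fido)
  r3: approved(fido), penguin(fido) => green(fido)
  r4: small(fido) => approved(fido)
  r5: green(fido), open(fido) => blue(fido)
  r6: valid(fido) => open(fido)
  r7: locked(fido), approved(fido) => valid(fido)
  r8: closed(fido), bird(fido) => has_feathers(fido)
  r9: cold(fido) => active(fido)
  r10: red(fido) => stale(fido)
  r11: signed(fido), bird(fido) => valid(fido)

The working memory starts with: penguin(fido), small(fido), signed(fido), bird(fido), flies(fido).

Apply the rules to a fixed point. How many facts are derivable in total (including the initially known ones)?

Round 1: r4 [small(fido) => approved(fido)]; r11 [signed(fido), bird(fido) => valid(fido)]. Adds approved(fido), valid(fido).
Round 2: r3 [approved(fido), penguin(fido) => green(fido)]; r6 [valid(fido) => open(fido)]. Adds green(fido), open(fido).
Round 3: r2 [open(fido), valid(fido) => visible(fido)]; r5 [green(fido), open(fido) => blue(fido)]. Adds visible(fido), blue(fido).
Closure: {approved(fido), bird(fido), blue(fido), flies(fido), green(fido), open(fido), penguin(fido), signed(fido), small(fido), valid(fido), visible(fido)} — 11 facts.

11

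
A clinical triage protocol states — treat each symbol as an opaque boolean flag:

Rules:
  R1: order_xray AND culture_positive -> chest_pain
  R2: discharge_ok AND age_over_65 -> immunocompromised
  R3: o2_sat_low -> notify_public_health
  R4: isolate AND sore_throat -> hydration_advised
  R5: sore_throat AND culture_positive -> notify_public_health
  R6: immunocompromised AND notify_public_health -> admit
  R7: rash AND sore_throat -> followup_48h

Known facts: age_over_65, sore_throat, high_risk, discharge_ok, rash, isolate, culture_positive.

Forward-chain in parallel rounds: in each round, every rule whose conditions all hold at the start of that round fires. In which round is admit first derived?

[1] R2 [discharge_ok AND age_over_65 -> immunocompromised]; R4 [isolate AND sore_throat -> hydration_advised]; R5 [sore_throat AND culture_positive -> notify_public_health]; R7 [rash AND sore_throat -> followup_48h]. ⇒ new: immunocompromised, hydration_advised, notify_public_health, followup_48h.
[2] R6 [immunocompromised AND notify_public_health -> admit]. ⇒ new: admit.
admit first appears in round 2.

2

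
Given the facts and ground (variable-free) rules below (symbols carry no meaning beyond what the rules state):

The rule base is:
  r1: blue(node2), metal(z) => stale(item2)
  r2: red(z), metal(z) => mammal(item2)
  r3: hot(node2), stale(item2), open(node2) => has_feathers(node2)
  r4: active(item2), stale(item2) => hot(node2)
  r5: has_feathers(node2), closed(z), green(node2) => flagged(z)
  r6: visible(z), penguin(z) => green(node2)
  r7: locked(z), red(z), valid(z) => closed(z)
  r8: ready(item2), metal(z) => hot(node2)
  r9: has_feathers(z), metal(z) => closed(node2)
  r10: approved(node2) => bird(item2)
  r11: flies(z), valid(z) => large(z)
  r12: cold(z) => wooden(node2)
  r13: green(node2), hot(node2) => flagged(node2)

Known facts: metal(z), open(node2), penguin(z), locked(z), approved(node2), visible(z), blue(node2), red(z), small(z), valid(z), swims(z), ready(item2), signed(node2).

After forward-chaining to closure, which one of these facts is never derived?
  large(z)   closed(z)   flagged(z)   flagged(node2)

Round 1 fires r1, r2, r6, r7, r8, r10, giving stale(item2), mammal(item2), green(node2), closed(z), hot(node2), bird(item2).
Round 2 fires r3, r13, giving has_feathers(node2), flagged(node2).
Round 3 fires r5, giving flagged(z).
Derived: closed(z) (round 1), flagged(node2) (round 2), flagged(z) (round 3). large(z) never appears in any round.

large(z)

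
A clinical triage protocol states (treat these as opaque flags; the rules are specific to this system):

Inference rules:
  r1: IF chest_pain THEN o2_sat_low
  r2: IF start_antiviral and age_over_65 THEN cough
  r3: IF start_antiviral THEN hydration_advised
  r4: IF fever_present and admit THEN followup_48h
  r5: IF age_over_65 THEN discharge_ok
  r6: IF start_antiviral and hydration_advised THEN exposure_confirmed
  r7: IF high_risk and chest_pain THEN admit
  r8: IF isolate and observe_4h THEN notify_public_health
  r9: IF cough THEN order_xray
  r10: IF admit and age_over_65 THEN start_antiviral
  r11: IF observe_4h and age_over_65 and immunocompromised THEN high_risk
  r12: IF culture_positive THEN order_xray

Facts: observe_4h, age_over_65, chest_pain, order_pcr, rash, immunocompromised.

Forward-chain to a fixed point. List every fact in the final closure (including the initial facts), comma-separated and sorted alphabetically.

admit, age_over_65, chest_pain, cough, discharge_ok, exposure_confirmed, high_risk, hydration_advised, immunocompromised, o2_sat_low, observe_4h, order_pcr, order_xray, rash, start_antiviral

Round 1: r1 [IF chest_pain THEN o2_sat_low]; r5 [IF age_over_65 THEN discharge_ok]; r11 [IF observe_4h and age_over_65 and immunocompromised THEN high_risk]. New: o2_sat_low, discharge_ok, high_risk.
Round 2: r7 [IF high_risk and chest_pain THEN admit]. New: admit.
Round 3: r10 [IF admit and age_over_65 THEN start_antiviral]. New: start_antiviral.
Round 4: r2 [IF start_antiviral and age_over_65 THEN cough]; r3 [IF start_antiviral THEN hydration_advised]. New: cough, hydration_advised.
Round 5: r6 [IF start_antiviral and hydration_advised THEN exposure_confirmed]; r9 [IF cough THEN order_xray]. New: exposure_confirmed, order_xray.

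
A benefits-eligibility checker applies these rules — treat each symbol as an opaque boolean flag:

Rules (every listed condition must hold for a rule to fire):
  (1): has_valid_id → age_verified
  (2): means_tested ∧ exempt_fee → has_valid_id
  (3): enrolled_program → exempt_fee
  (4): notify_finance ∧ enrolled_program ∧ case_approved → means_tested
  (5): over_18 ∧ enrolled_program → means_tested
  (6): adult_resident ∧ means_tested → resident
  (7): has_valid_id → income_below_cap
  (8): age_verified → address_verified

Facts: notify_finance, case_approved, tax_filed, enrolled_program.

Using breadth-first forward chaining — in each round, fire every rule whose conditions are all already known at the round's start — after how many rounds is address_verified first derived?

4

Round 1 fires (3), (4), giving exempt_fee, means_tested.
Round 2 fires (2), giving has_valid_id.
Round 3 fires (1), (7), giving age_verified, income_below_cap.
Round 4 fires (8), giving address_verified.
address_verified first appears in round 4.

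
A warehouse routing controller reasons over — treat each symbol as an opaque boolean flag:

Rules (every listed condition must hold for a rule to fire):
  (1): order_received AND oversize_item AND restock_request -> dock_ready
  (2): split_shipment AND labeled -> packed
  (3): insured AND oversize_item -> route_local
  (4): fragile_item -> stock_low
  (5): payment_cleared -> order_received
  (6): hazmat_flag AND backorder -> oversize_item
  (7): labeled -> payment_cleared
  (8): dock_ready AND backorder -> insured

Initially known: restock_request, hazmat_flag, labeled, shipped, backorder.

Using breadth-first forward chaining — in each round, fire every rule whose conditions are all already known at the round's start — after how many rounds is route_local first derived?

5

Round 1: (6) [hazmat_flag AND backorder -> oversize_item]; (7) [labeled -> payment_cleared]. Adds oversize_item, payment_cleared.
Round 2: (5) [payment_cleared -> order_received]. Adds order_received.
Round 3: (1) [order_received AND oversize_item AND restock_request -> dock_ready]. Adds dock_ready.
Round 4: (8) [dock_ready AND backorder -> insured]. Adds insured.
Round 5: (3) [insured AND oversize_item -> route_local]. Adds route_local.
route_local first appears in round 5.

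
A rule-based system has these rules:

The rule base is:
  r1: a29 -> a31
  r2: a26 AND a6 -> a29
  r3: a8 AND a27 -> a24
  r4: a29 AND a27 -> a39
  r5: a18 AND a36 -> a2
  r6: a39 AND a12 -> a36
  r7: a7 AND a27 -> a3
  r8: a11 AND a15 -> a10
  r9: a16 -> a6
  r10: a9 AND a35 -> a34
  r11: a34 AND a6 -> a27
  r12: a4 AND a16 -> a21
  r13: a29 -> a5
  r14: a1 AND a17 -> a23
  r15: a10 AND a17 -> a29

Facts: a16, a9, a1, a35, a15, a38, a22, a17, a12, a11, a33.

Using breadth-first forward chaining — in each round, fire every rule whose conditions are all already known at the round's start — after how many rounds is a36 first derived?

4

[1] r8 [a11 AND a15 -> a10]; r9 [a16 -> a6]; r10 [a9 AND a35 -> a34]; r14 [a1 AND a17 -> a23]. ⇒ new: a10, a6, a34, a23.
[2] r11 [a34 AND a6 -> a27]; r15 [a10 AND a17 -> a29]. ⇒ new: a27, a29.
[3] r1 [a29 -> a31]; r4 [a29 AND a27 -> a39]; r13 [a29 -> a5]. ⇒ new: a31, a39, a5.
[4] r6 [a39 AND a12 -> a36]. ⇒ new: a36.
a36 first appears in round 4.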